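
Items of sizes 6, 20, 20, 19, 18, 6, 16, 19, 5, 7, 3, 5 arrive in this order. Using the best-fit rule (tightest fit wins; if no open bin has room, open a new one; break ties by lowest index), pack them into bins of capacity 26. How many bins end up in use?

6

  6 → bin 1 (new)  [load 6/26]
  20 → bin 1  [load 26/26]
  20 → bin 2 (new)  [load 20/26]
  19 → bin 3 (new)  [load 19/26]
  18 → bin 4 (new)  [load 18/26]
  6 → bin 2  [load 26/26]
  16 → bin 5 (new)  [load 16/26]
  19 → bin 6 (new)  [load 19/26]
  5 → bin 3  [load 24/26]
  7 → bin 6  [load 26/26]
  3 → bin 4  [load 21/26]
  5 → bin 4  [load 26/26]
6 bins opened.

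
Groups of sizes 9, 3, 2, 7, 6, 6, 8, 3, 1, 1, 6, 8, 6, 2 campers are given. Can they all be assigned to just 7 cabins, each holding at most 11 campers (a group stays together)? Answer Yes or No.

Total = 68 campers; ⌈68/11⌉ = 7.
8 groups each exceed half the capacity and cannot share a cabin, forcing at least 8 cabins.
At least 8 cabins are required, but only 7 are allowed.

No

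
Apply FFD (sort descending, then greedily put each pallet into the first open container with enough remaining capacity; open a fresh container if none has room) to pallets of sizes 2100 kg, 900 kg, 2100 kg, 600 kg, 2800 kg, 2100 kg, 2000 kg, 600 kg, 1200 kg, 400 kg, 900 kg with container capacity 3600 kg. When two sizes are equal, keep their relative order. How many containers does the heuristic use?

5

Sorted descending: 2800, 2100, 2100, 2100, 2000, 1200, 900, 900, 600, 600, 400.
  2800 → container 1 (new)  [load 2800/3600]
  2100 → container 2 (new)  [load 2100/3600]
  2100 → container 3 (new)  [load 2100/3600]
  2100 → container 4 (new)  [load 2100/3600]
  2000 → container 5 (new)  [load 2000/3600]
  1200 → container 2  [load 3300/3600]
  900 → container 3  [load 3000/3600]
  900 → container 4  [load 3000/3600]
  600 → container 1  [load 3400/3600]
  600 → container 3  [load 3600/3600]
  400 → container 4  [load 3400/3600]
5 containers opened.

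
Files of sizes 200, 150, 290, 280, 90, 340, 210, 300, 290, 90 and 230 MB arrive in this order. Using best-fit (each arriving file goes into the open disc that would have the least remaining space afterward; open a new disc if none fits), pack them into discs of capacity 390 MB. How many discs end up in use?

8

  200 → disc 1 (new)  [load 200/390]
  150 → disc 1  [load 350/390]
  290 → disc 2 (new)  [load 290/390]
  280 → disc 3 (new)  [load 280/390]
  90 → disc 2  [load 380/390]
  340 → disc 4 (new)  [load 340/390]
  210 → disc 5 (new)  [load 210/390]
  300 → disc 6 (new)  [load 300/390]
  290 → disc 7 (new)  [load 290/390]
  90 → disc 6  [load 390/390]
  230 → disc 8 (new)  [load 230/390]
8 discs opened.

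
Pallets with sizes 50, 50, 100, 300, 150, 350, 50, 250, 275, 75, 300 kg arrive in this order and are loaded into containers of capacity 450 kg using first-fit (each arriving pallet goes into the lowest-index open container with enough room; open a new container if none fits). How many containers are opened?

6

  50 → container 1 (new)  [load 50/450]
  50 → container 1  [load 100/450]
  100 → container 1  [load 200/450]
  300 → container 2 (new)  [load 300/450]
  150 → container 1  [load 350/450]
  350 → container 3 (new)  [load 350/450]
  50 → container 1  [load 400/450]
  250 → container 4 (new)  [load 250/450]
  275 → container 5 (new)  [load 275/450]
  75 → container 2  [load 375/450]
  300 → container 6 (new)  [load 300/450]
6 containers opened.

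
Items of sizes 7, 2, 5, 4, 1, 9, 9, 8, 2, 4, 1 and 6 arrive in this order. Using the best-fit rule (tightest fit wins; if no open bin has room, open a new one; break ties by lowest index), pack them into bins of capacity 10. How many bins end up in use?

6

  7 → bin 1 (new)  [load 7/10]
  2 → bin 1  [load 9/10]
  5 → bin 2 (new)  [load 5/10]
  4 → bin 2  [load 9/10]
  1 → bin 1  [load 10/10]
  9 → bin 3 (new)  [load 9/10]
  9 → bin 4 (new)  [load 9/10]
  8 → bin 5 (new)  [load 8/10]
  2 → bin 5  [load 10/10]
  4 → bin 6 (new)  [load 4/10]
  1 → bin 2  [load 10/10]
  6 → bin 6  [load 10/10]
6 bins opened.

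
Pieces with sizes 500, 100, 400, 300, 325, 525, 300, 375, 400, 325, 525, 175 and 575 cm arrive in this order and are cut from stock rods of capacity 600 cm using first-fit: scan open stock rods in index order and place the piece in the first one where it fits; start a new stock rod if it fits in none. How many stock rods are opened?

10

  500 → stock rod 1 (new)  [load 500/600]
  100 → stock rod 1  [load 600/600]
  400 → stock rod 2 (new)  [load 400/600]
  300 → stock rod 3 (new)  [load 300/600]
  325 → stock rod 4 (new)  [load 325/600]
  525 → stock rod 5 (new)  [load 525/600]
  300 → stock rod 3  [load 600/600]
  375 → stock rod 6 (new)  [load 375/600]
  400 → stock rod 7 (new)  [load 400/600]
  325 → stock rod 8 (new)  [load 325/600]
  525 → stock rod 9 (new)  [load 525/600]
  175 → stock rod 2  [load 575/600]
  575 → stock rod 10 (new)  [load 575/600]
10 stock rods opened.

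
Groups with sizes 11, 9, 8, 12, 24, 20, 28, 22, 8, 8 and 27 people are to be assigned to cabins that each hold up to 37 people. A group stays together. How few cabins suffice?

Total = 28 + 27 + 24 + 22 + 20 + 12 + 11 + 9 + 8 + 8 + 8 = 177 people.
Lower bound: ⌈177/37⌉ = 5 cabins.
A packing using 5 cabins:
  cabin 1: 28 + 9 = 37
  cabin 2: 27 + 8 = 35
  cabin 3: 24 + 12 = 36
  cabin 4: 22 + 11 = 33
  cabin 5: 20 + 8 + 8 = 36
This matches the lower bound, so 5 is optimal.

5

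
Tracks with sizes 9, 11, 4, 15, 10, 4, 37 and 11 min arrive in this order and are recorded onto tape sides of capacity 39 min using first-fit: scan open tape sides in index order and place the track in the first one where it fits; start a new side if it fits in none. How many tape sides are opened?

  9 → side 1 (new)  [load 9/39]
  11 → side 1  [load 20/39]
  4 → side 1  [load 24/39]
  15 → side 1  [load 39/39]
  10 → side 2 (new)  [load 10/39]
  4 → side 2  [load 14/39]
  37 → side 3 (new)  [load 37/39]
  11 → side 2  [load 25/39]
3 tape sides opened.

3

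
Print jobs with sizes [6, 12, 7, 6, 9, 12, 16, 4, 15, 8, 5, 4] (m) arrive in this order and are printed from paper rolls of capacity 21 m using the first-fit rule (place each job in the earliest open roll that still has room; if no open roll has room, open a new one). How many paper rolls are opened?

  6 → roll 1 (new)  [load 6/21]
  12 → roll 1  [load 18/21]
  7 → roll 2 (new)  [load 7/21]
  6 → roll 2  [load 13/21]
  9 → roll 3 (new)  [load 9/21]
  12 → roll 3  [load 21/21]
  16 → roll 4 (new)  [load 16/21]
  4 → roll 2  [load 17/21]
  15 → roll 5 (new)  [load 15/21]
  8 → roll 6 (new)  [load 8/21]
  5 → roll 4  [load 21/21]
  4 → roll 2  [load 21/21]
6 paper rolls opened.

6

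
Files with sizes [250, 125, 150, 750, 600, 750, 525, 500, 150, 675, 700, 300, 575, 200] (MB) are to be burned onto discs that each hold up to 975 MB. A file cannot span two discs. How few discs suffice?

Total = 750 + 750 + 700 + 675 + 600 + 575 + 525 + 500 + 300 + 250 + 200 + 150 + 150 + 125 = 6250 MB.
Lower bound: ⌈6250/975⌉ = 7 discs.
Also, 8 files each exceed 975/2 MB, and no two of those can share a disc, so at least 8 discs are needed.
A packing using 8 discs:
  disc 1: 750 + 200 = 950
  disc 2: 750 + 150 = 900
  disc 3: 700 + 250 = 950
  disc 4: 675 + 300 = 975
  disc 5: 600 + 150 + 125 = 875
  disc 6: 575 = 575
  disc 7: 525 = 525
  disc 8: 500 = 500
This matches the lower bound, so 8 is optimal.

8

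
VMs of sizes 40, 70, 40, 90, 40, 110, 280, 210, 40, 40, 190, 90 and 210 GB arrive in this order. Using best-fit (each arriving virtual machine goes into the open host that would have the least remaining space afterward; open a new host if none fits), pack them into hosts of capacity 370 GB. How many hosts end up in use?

  40 → host 1 (new)  [load 40/370]
  70 → host 1  [load 110/370]
  40 → host 1  [load 150/370]
  90 → host 1  [load 240/370]
  40 → host 1  [load 280/370]
  110 → host 2 (new)  [load 110/370]
  280 → host 3 (new)  [load 280/370]
  210 → host 2  [load 320/370]
  40 → host 2  [load 360/370]
  40 → host 1  [load 320/370]
  190 → host 4 (new)  [load 190/370]
  90 → host 3  [load 370/370]
  210 → host 5 (new)  [load 210/370]
5 hosts opened.

5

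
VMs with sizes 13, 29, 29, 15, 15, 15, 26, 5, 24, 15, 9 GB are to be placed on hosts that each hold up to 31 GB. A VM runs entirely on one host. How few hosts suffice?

Total = 29 + 29 + 26 + 24 + 15 + 15 + 15 + 15 + 13 + 9 + 5 = 195 GB.
Lower bound: ⌈195/31⌉ = 7 hosts.
A packing using 7 hosts:
  host 1: 29 = 29
  host 2: 29 = 29
  host 3: 26 + 5 = 31
  host 4: 24 = 24
  host 5: 15 + 15 = 30
  host 6: 15 + 15 = 30
  host 7: 13 + 9 = 22
This matches the lower bound, so 7 is optimal.

7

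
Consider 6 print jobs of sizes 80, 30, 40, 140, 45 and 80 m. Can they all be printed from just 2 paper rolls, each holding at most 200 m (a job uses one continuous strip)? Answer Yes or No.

Total = 415 m; ⌈415/200⌉ = 3.
At least 3 paper rolls are required, but only 2 are allowed.

No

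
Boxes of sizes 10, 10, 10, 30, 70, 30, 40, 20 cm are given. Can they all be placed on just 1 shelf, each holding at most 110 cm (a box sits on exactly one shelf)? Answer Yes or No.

Total = 220 cm; ⌈220/110⌉ = 2.
At least 2 shelves are required, but only 1 is allowed.

No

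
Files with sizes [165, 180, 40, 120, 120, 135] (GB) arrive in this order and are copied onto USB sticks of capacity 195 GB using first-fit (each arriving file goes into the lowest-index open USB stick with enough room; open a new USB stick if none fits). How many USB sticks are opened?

5

  165 → USB stick 1 (new)  [load 165/195]
  180 → USB stick 2 (new)  [load 180/195]
  40 → USB stick 3 (new)  [load 40/195]
  120 → USB stick 3  [load 160/195]
  120 → USB stick 4 (new)  [load 120/195]
  135 → USB stick 5 (new)  [load 135/195]
5 USB sticks opened.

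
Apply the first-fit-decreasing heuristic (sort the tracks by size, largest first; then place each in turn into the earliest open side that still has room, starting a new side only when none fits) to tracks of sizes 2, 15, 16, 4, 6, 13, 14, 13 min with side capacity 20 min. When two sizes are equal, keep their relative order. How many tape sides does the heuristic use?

Sorted descending: 16, 15, 14, 13, 13, 6, 4, 2.
  16 → side 1 (new)  [load 16/20]
  15 → side 2 (new)  [load 15/20]
  14 → side 3 (new)  [load 14/20]
  13 → side 4 (new)  [load 13/20]
  13 → side 5 (new)  [load 13/20]
  6 → side 3  [load 20/20]
  4 → side 1  [load 20/20]
  2 → side 2  [load 17/20]
5 tape sides opened.

5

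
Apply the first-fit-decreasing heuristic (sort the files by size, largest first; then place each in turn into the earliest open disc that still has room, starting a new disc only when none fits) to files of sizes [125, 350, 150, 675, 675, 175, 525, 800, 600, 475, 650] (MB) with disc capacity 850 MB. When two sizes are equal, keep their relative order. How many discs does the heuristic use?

7

Sorted descending: 800, 675, 675, 650, 600, 525, 475, 350, 175, 150, 125.
  800 → disc 1 (new)  [load 800/850]
  675 → disc 2 (new)  [load 675/850]
  675 → disc 3 (new)  [load 675/850]
  650 → disc 4 (new)  [load 650/850]
  600 → disc 5 (new)  [load 600/850]
  525 → disc 6 (new)  [load 525/850]
  475 → disc 7 (new)  [load 475/850]
  350 → disc 7  [load 825/850]
  175 → disc 2  [load 850/850]
  150 → disc 3  [load 825/850]
  125 → disc 4  [load 775/850]
7 discs opened.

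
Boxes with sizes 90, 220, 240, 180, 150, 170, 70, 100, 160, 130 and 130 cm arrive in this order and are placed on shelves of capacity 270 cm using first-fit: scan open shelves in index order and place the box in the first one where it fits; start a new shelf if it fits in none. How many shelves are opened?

7

  90 → shelf 1 (new)  [load 90/270]
  220 → shelf 2 (new)  [load 220/270]
  240 → shelf 3 (new)  [load 240/270]
  180 → shelf 1  [load 270/270]
  150 → shelf 4 (new)  [load 150/270]
  170 → shelf 5 (new)  [load 170/270]
  70 → shelf 4  [load 220/270]
  100 → shelf 5  [load 270/270]
  160 → shelf 6 (new)  [load 160/270]
  130 → shelf 7 (new)  [load 130/270]
  130 → shelf 7  [load 260/270]
7 shelves opened.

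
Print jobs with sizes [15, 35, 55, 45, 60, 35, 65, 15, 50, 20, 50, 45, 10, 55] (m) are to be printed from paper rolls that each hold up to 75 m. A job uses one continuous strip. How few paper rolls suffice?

Total = 65 + 60 + 55 + 55 + 50 + 50 + 45 + 45 + 35 + 35 + 20 + 15 + 15 + 10 = 555 m.
Lower bound: ⌈555/75⌉ = 8 paper rolls.
A packing using 9 paper rolls:
  roll 1: 65 + 10 = 75
  roll 2: 60 + 15 = 75
  roll 3: 55 + 20 = 75
  roll 4: 55 + 15 = 70
  roll 5: 50 = 50
  roll 6: 50 = 50
  roll 7: 45 = 45
  roll 8: 45 = 45
  roll 9: 35 + 35 = 70
No arrangement into 8 paper rolls stays within capacity, so 9 is optimal.

9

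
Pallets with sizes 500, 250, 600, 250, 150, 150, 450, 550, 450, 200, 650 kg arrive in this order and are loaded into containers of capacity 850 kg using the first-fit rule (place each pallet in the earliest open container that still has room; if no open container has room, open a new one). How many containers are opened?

  500 → container 1 (new)  [load 500/850]
  250 → container 1  [load 750/850]
  600 → container 2 (new)  [load 600/850]
  250 → container 2  [load 850/850]
  150 → container 3 (new)  [load 150/850]
  150 → container 3  [load 300/850]
  450 → container 3  [load 750/850]
  550 → container 4 (new)  [load 550/850]
  450 → container 5 (new)  [load 450/850]
  200 → container 4  [load 750/850]
  650 → container 6 (new)  [load 650/850]
6 containers opened.

6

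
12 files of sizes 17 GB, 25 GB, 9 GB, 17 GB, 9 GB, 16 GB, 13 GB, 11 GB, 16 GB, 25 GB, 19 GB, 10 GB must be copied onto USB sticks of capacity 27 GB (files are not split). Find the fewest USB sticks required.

8

Total = 25 + 25 + 19 + 17 + 17 + 16 + 16 + 13 + 11 + 10 + 9 + 9 = 187 GB.
Lower bound: ⌈187/27⌉ = 7 USB sticks.
A packing using 8 USB sticks:
  USB stick 1: 25 = 25
  USB stick 2: 25 = 25
  USB stick 3: 19 = 19
  USB stick 4: 17 + 10 = 27
  USB stick 5: 17 + 9 = 26
  USB stick 6: 16 + 11 = 27
  USB stick 7: 16 + 9 = 25
  USB stick 8: 13 = 13
No arrangement into 7 USB sticks stays within capacity, so 8 is optimal.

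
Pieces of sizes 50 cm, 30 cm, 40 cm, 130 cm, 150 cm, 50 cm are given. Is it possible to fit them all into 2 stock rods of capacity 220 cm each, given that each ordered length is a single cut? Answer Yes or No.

No

Total = 450 cm; ⌈450/220⌉ = 3.
At least 3 stock rods are required, but only 2 are allowed.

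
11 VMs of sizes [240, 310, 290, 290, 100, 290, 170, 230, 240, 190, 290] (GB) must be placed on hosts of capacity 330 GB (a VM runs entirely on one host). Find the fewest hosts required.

10

Total = 310 + 290 + 290 + 290 + 290 + 240 + 240 + 230 + 190 + 170 + 100 = 2640 GB.
Lower bound: ⌈2640/330⌉ = 8 hosts.
Also, 10 VMs each exceed 165 GB, and no two of those can share a host, so at least 10 hosts are needed.
A packing using 10 hosts:
  host 1: 310 = 310
  host 2: 290 = 290
  host 3: 290 = 290
  host 4: 290 = 290
  host 5: 290 = 290
  host 6: 240 = 240
  host 7: 240 = 240
  host 8: 230 + 100 = 330
  host 9: 190 = 190
  host 10: 170 = 170
This matches the lower bound, so 10 is optimal.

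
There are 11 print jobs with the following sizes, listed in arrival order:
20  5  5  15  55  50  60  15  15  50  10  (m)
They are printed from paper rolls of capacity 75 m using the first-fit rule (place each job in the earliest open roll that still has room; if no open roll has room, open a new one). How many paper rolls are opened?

  20 → roll 1 (new)  [load 20/75]
  5 → roll 1  [load 25/75]
  5 → roll 1  [load 30/75]
  15 → roll 1  [load 45/75]
  55 → roll 2 (new)  [load 55/75]
  50 → roll 3 (new)  [load 50/75]
  60 → roll 4 (new)  [load 60/75]
  15 → roll 1  [load 60/75]
  15 → roll 1  [load 75/75]
  50 → roll 5 (new)  [load 50/75]
  10 → roll 2  [load 65/75]
5 paper rolls opened.

5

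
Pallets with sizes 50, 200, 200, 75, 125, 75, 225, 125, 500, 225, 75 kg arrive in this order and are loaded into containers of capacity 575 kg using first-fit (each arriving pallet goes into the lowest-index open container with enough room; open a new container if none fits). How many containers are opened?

  50 → container 1 (new)  [load 50/575]
  200 → container 1  [load 250/575]
  200 → container 1  [load 450/575]
  75 → container 1  [load 525/575]
  125 → container 2 (new)  [load 125/575]
  75 → container 2  [load 200/575]
  225 → container 2  [load 425/575]
  125 → container 2  [load 550/575]
  500 → container 3 (new)  [load 500/575]
  225 → container 4 (new)  [load 225/575]
  75 → container 3  [load 575/575]
4 containers opened.

4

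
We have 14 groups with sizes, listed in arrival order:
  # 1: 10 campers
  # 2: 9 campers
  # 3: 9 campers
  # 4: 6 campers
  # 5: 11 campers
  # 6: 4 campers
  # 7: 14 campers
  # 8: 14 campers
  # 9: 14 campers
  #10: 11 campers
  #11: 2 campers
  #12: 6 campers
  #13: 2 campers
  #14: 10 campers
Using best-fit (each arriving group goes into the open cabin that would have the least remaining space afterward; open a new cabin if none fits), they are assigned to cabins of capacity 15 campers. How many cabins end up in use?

  10 → cabin 1 (new)  [load 10/15]
  9 → cabin 2 (new)  [load 9/15]
  9 → cabin 3 (new)  [load 9/15]
  6 → cabin 2  [load 15/15]
  11 → cabin 4 (new)  [load 11/15]
  4 → cabin 4  [load 15/15]
  14 → cabin 5 (new)  [load 14/15]
  14 → cabin 6 (new)  [load 14/15]
  14 → cabin 7 (new)  [load 14/15]
  11 → cabin 8 (new)  [load 11/15]
  2 → cabin 8  [load 13/15]
  6 → cabin 3  [load 15/15]
  2 → cabin 8  [load 15/15]
  10 → cabin 9 (new)  [load 10/15]
9 cabins opened.

9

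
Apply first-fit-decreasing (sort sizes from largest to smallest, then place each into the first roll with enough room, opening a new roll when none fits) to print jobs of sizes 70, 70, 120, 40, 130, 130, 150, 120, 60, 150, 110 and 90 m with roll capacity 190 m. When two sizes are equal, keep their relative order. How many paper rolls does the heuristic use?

Sorted descending: 150, 150, 130, 130, 120, 120, 110, 90, 70, 70, 60, 40.
  150 → roll 1 (new)  [load 150/190]
  150 → roll 2 (new)  [load 150/190]
  130 → roll 3 (new)  [load 130/190]
  130 → roll 4 (new)  [load 130/190]
  120 → roll 5 (new)  [load 120/190]
  120 → roll 6 (new)  [load 120/190]
  110 → roll 7 (new)  [load 110/190]
  90 → roll 8 (new)  [load 90/190]
  70 → roll 5  [load 190/190]
  70 → roll 6  [load 190/190]
  60 → roll 3  [load 190/190]
  40 → roll 1  [load 190/190]
8 paper rolls opened.

8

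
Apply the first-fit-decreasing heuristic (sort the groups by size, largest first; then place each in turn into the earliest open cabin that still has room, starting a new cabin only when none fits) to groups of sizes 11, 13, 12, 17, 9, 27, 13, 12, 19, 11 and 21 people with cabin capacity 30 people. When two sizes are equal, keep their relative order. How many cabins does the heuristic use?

6

Sorted descending: 27, 21, 19, 17, 13, 13, 12, 12, 11, 11, 9.
  27 → cabin 1 (new)  [load 27/30]
  21 → cabin 2 (new)  [load 21/30]
  19 → cabin 3 (new)  [load 19/30]
  17 → cabin 4 (new)  [load 17/30]
  13 → cabin 4  [load 30/30]
  13 → cabin 5 (new)  [load 13/30]
  12 → cabin 5  [load 25/30]
  12 → cabin 6 (new)  [load 12/30]
  11 → cabin 3  [load 30/30]
  11 → cabin 6  [load 23/30]
  9 → cabin 2  [load 30/30]
6 cabins opened.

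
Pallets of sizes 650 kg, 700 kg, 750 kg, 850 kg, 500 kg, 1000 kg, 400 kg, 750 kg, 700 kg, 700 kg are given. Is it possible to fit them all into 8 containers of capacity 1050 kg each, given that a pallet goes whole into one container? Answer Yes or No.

Total = 7000 kg; ⌈7000/1050⌉ = 7.
8 pallets each exceed half the capacity and cannot share a container, forcing at least 8 containers.
The bound of 8 does not rule out 8, but exhaustive search shows no assignment into 8 containers of capacity 1050 kg exists — the minimum is 9.

No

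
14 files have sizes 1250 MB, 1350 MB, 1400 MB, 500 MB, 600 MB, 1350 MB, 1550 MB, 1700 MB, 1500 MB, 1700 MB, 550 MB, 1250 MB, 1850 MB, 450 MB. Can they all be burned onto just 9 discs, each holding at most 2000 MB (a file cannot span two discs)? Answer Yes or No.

Total = 17000 MB; ⌈17000/2000⌉ = 9.
10 files each exceed half the capacity and cannot share a disc, forcing at least 10 discs.
At least 10 discs are required, but only 9 are allowed.

No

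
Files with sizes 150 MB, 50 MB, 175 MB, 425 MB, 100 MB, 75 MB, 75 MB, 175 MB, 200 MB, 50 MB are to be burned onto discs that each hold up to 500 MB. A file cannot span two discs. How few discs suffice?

Total = 425 + 200 + 175 + 175 + 150 + 100 + 75 + 75 + 50 + 50 = 1475 MB.
Lower bound: ⌈1475/500⌉ = 3 discs.
A packing using 3 discs:
  disc 1: 425 + 75 = 500
  disc 2: 200 + 175 + 100 = 475
  disc 3: 175 + 150 + 75 + 50 + 50 = 500
This matches the lower bound, so 3 is optimal.

3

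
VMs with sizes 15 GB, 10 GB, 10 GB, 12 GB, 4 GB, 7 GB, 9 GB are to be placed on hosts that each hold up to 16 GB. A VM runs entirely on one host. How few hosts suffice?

Total = 15 + 12 + 10 + 10 + 9 + 7 + 4 = 67 GB.
Lower bound: ⌈67/16⌉ = 5 hosts.
A packing using 5 hosts:
  host 1: 15 = 15
  host 2: 12 + 4 = 16
  host 3: 10 = 10
  host 4: 10 = 10
  host 5: 9 + 7 = 16
This matches the lower bound, so 5 is optimal.

5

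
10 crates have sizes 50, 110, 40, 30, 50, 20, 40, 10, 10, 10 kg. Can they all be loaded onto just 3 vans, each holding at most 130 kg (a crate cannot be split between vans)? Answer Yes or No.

Yes

A valid assignment using 3 vans:
  van 1: 110 + 20 = 130
  van 2: 50 + 50 + 30 = 130
  van 3: 40 + 40 + 10 + 10 + 10 = 110
Every load is within 130 kg, so 3 vans suffice.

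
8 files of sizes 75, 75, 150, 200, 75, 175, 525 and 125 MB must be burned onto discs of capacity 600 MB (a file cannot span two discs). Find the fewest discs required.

3

Total = 525 + 200 + 175 + 150 + 125 + 75 + 75 + 75 = 1400 MB.
Lower bound: ⌈1400/600⌉ = 3 discs.
A packing using 3 discs:
  disc 1: 525 + 75 = 600
  disc 2: 200 + 175 + 150 + 75 = 600
  disc 3: 125 + 75 = 200
This matches the lower bound, so 3 is optimal.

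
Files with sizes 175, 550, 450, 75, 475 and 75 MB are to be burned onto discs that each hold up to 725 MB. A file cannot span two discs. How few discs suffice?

3

Total = 550 + 475 + 450 + 175 + 75 + 75 = 1800 MB.
Lower bound: ⌈1800/725⌉ = 3 discs.
A packing using 3 discs:
  disc 1: 550 + 175 = 725
  disc 2: 475 + 75 + 75 = 625
  disc 3: 450 = 450
This matches the lower bound, so 3 is optimal.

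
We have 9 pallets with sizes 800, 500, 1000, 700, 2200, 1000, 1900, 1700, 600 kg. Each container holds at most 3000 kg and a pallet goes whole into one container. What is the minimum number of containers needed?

Total = 2200 + 1900 + 1700 + 1000 + 1000 + 800 + 700 + 600 + 500 = 10400 kg.
Lower bound: ⌈10400/3000⌉ = 4 containers.
A packing using 4 containers:
  container 1: 2200 + 800 = 3000
  container 2: 1900 + 1000 = 2900
  container 3: 1700 + 1000 = 2700
  container 4: 700 + 600 + 500 = 1800
This matches the lower bound, so 4 is optimal.

4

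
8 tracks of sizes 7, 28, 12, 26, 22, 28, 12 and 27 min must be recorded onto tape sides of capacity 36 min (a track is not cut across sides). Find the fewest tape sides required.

6

Total = 28 + 28 + 27 + 26 + 22 + 12 + 12 + 7 = 162 min.
Lower bound: ⌈162/36⌉ = 5 tape sides.
A packing using 6 tape sides:
  side 1: 28 + 7 = 35
  side 2: 28 = 28
  side 3: 27 = 27
  side 4: 26 = 26
  side 5: 22 + 12 = 34
  side 6: 12 = 12
No arrangement into 5 tape sides stays within capacity, so 6 is optimal.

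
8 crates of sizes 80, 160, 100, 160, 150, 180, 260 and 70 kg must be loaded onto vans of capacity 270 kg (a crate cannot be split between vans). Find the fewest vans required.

Total = 260 + 180 + 160 + 160 + 150 + 100 + 80 + 70 = 1160 kg.
Lower bound: ⌈1160/270⌉ = 5 vans.
A packing using 5 vans:
  van 1: 260 = 260
  van 2: 180 + 80 = 260
  van 3: 160 + 100 = 260
  van 4: 160 + 70 = 230
  van 5: 150 = 150
This matches the lower bound, so 5 is optimal.

5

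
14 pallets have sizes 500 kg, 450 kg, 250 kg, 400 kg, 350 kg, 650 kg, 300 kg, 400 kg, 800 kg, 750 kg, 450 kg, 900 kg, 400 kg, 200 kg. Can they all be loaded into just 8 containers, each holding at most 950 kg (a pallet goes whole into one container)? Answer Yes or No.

Yes

A valid assignment using 8 containers:
  container 1: 900 = 900
  container 2: 800 = 800
  container 3: 750 + 200 = 950
  container 4: 650 + 300 = 950
  container 5: 500 + 450 = 950
  container 6: 450 + 400 = 850
  container 7: 400 + 400 = 800
  container 8: 350 + 250 = 600
Every load is within 950 kg, so 8 containers suffice.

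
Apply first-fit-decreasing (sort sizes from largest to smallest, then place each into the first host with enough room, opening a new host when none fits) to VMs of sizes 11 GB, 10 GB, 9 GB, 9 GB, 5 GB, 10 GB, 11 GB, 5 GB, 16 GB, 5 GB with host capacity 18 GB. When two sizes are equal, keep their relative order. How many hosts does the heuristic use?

Sorted descending: 16, 11, 11, 10, 10, 9, 9, 5, 5, 5.
  16 → host 1 (new)  [load 16/18]
  11 → host 2 (new)  [load 11/18]
  11 → host 3 (new)  [load 11/18]
  10 → host 4 (new)  [load 10/18]
  10 → host 5 (new)  [load 10/18]
  9 → host 6 (new)  [load 9/18]
  9 → host 6  [load 18/18]
  5 → host 2  [load 16/18]
  5 → host 3  [load 16/18]
  5 → host 4  [load 15/18]
6 hosts opened.

6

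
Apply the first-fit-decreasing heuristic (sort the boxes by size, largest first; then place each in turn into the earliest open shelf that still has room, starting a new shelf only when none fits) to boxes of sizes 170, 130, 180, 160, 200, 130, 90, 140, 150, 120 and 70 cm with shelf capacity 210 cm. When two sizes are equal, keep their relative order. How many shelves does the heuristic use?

Sorted descending: 200, 180, 170, 160, 150, 140, 130, 130, 120, 90, 70.
  200 → shelf 1 (new)  [load 200/210]
  180 → shelf 2 (new)  [load 180/210]
  170 → shelf 3 (new)  [load 170/210]
  160 → shelf 4 (new)  [load 160/210]
  150 → shelf 5 (new)  [load 150/210]
  140 → shelf 6 (new)  [load 140/210]
  130 → shelf 7 (new)  [load 130/210]
  130 → shelf 8 (new)  [load 130/210]
  120 → shelf 9 (new)  [load 120/210]
  90 → shelf 9  [load 210/210]
  70 → shelf 6  [load 210/210]
9 shelves opened.

9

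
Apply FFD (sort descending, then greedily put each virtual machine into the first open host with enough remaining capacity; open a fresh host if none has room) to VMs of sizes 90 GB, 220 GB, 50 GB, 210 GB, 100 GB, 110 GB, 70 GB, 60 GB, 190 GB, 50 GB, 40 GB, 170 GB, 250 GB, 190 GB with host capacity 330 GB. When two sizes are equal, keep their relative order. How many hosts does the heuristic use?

Sorted descending: 250, 220, 210, 190, 190, 170, 110, 100, 90, 70, 60, 50, 50, 40.
  250 → host 1 (new)  [load 250/330]
  220 → host 2 (new)  [load 220/330]
  210 → host 3 (new)  [load 210/330]
  190 → host 4 (new)  [load 190/330]
  190 → host 5 (new)  [load 190/330]
  170 → host 6 (new)  [load 170/330]
  110 → host 2  [load 330/330]
  100 → host 3  [load 310/330]
  90 → host 4  [load 280/330]
  70 → host 1  [load 320/330]
  60 → host 5  [load 250/330]
  50 → host 4  [load 330/330]
  50 → host 5  [load 300/330]
  40 → host 6  [load 210/330]
6 hosts opened.

6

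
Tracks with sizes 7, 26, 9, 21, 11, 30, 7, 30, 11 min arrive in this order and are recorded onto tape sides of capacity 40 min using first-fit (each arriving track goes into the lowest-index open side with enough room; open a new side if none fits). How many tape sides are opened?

  7 → side 1 (new)  [load 7/40]
  26 → side 1  [load 33/40]
  9 → side 2 (new)  [load 9/40]
  21 → side 2  [load 30/40]
  11 → side 3 (new)  [load 11/40]
  30 → side 4 (new)  [load 30/40]
  7 → side 1  [load 40/40]
  30 → side 5 (new)  [load 30/40]
  11 → side 3  [load 22/40]
5 tape sides opened.

5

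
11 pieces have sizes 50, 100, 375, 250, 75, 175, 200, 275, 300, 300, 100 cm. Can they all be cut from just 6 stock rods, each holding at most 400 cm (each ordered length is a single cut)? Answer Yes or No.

A valid assignment using 6 stock rods:
  stock rod 1: 375 = 375
  stock rod 2: 300 + 100 = 400
  stock rod 3: 300 + 100 = 400
  stock rod 4: 275 + 75 + 50 = 400
  stock rod 5: 250 = 250
  stock rod 6: 200 + 175 = 375
Every load is within 400 cm, so 6 stock rods suffice.

Yes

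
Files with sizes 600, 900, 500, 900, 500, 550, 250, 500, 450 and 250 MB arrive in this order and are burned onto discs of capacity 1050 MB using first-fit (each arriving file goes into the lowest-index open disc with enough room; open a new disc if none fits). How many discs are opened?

6

  600 → disc 1 (new)  [load 600/1050]
  900 → disc 2 (new)  [load 900/1050]
  500 → disc 3 (new)  [load 500/1050]
  900 → disc 4 (new)  [load 900/1050]
  500 → disc 3  [load 1000/1050]
  550 → disc 5 (new)  [load 550/1050]
  250 → disc 1  [load 850/1050]
  500 → disc 5  [load 1050/1050]
  450 → disc 6 (new)  [load 450/1050]
  250 → disc 6  [load 700/1050]
6 discs opened.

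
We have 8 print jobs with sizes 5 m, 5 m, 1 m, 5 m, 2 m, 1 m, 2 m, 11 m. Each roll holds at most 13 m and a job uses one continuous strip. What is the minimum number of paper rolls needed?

Total = 11 + 5 + 5 + 5 + 2 + 2 + 1 + 1 = 32 m.
Lower bound: ⌈32/13⌉ = 3 paper rolls.
A packing using 3 paper rolls:
  roll 1: 11 + 2 = 13
  roll 2: 5 + 5 + 2 + 1 = 13
  roll 3: 5 + 1 = 6
This matches the lower bound, so 3 is optimal.

3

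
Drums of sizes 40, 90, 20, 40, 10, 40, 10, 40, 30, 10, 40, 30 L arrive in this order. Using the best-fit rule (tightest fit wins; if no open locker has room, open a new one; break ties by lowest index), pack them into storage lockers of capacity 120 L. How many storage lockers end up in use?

4

  40 → locker 1 (new)  [load 40/120]
  90 → locker 2 (new)  [load 90/120]
  20 → locker 2  [load 110/120]
  40 → locker 1  [load 80/120]
  10 → locker 2  [load 120/120]
  40 → locker 1  [load 120/120]
  10 → locker 3 (new)  [load 10/120]
  40 → locker 3  [load 50/120]
  30 → locker 3  [load 80/120]
  10 → locker 3  [load 90/120]
  40 → locker 4 (new)  [load 40/120]
  30 → locker 3  [load 120/120]
4 storage lockers opened.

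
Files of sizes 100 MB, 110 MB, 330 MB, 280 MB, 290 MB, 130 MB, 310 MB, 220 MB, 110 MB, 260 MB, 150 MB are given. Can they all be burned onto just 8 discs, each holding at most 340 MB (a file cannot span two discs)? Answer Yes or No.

Yes

A valid assignment using 8 discs:
  disc 1: 330 = 330
  disc 2: 310 = 310
  disc 3: 290 = 290
  disc 4: 280 = 280
  disc 5: 260 = 260
  disc 6: 220 + 110 = 330
  disc 7: 150 + 130 = 280
  disc 8: 110 + 100 = 210
Every load is within 340 MB, so 8 discs suffice.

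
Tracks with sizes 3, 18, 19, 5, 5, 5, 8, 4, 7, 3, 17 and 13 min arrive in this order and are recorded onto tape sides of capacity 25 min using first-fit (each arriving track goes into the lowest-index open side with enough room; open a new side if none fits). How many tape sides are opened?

5

  3 → side 1 (new)  [load 3/25]
  18 → side 1  [load 21/25]
  19 → side 2 (new)  [load 19/25]
  5 → side 2  [load 24/25]
  5 → side 3 (new)  [load 5/25]
  5 → side 3  [load 10/25]
  8 → side 3  [load 18/25]
  4 → side 1  [load 25/25]
  7 → side 3  [load 25/25]
  3 → side 4 (new)  [load 3/25]
  17 → side 4  [load 20/25]
  13 → side 5 (new)  [load 13/25]
5 tape sides opened.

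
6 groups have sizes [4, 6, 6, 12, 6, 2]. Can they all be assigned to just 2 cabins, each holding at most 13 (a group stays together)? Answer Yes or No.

No

Total = 36; ⌈36/13⌉ = 3.
At least 3 cabins are required, but only 2 are allowed.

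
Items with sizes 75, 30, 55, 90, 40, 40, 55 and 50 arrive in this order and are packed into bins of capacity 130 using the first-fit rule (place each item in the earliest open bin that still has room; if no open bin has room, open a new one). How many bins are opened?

4

  75 → bin 1 (new)  [load 75/130]
  30 → bin 1  [load 105/130]
  55 → bin 2 (new)  [load 55/130]
  90 → bin 3 (new)  [load 90/130]
  40 → bin 2  [load 95/130]
  40 → bin 3  [load 130/130]
  55 → bin 4 (new)  [load 55/130]
  50 → bin 4  [load 105/130]
4 bins opened.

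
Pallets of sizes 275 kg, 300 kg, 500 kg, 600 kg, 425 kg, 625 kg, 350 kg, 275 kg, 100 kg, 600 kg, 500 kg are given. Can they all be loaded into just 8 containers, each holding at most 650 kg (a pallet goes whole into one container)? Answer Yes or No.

Yes

A valid assignment using 8 containers:
  container 1: 625 = 625
  container 2: 600 = 600
  container 3: 600 = 600
  container 4: 500 + 100 = 600
  container 5: 500 = 500
  container 6: 425 = 425
  container 7: 350 + 300 = 650
  container 8: 275 + 275 = 550
Every load is within 650 kg, so 8 containers suffice.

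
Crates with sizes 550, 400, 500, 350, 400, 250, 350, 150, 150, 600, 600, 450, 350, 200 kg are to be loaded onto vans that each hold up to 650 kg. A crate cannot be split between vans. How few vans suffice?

Total = 600 + 600 + 550 + 500 + 450 + 400 + 400 + 350 + 350 + 350 + 250 + 200 + 150 + 150 = 5300 kg.
Lower bound: ⌈5300/650⌉ = 9 vans.
Also, 10 crates each exceed 325 kg, and no two of those can share a van, so at least 10 vans are needed.
A packing using 10 vans:
  van 1: 600 = 600
  van 2: 600 = 600
  van 3: 550 = 550
  van 4: 500 + 150 = 650
  van 5: 450 + 200 = 650
  van 6: 400 + 250 = 650
  van 7: 400 + 150 = 550
  van 8: 350 = 350
  van 9: 350 = 350
  van 10: 350 = 350
This matches the lower bound, so 10 is optimal.

10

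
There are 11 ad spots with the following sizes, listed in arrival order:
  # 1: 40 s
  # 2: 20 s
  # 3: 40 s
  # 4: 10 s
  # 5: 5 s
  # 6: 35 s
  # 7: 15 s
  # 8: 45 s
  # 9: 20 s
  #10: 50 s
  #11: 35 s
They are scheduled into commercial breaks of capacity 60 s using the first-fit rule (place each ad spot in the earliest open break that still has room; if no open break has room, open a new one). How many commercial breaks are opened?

6

  40 → break 1 (new)  [load 40/60]
  20 → break 1  [load 60/60]
  40 → break 2 (new)  [load 40/60]
  10 → break 2  [load 50/60]
  5 → break 2  [load 55/60]
  35 → break 3 (new)  [load 35/60]
  15 → break 3  [load 50/60]
  45 → break 4 (new)  [load 45/60]
  20 → break 5 (new)  [load 20/60]
  50 → break 6 (new)  [load 50/60]
  35 → break 5  [load 55/60]
6 commercial breaks opened.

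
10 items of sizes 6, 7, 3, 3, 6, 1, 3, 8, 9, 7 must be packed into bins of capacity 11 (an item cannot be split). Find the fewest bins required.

6

Total = 9 + 8 + 7 + 7 + 6 + 6 + 3 + 3 + 3 + 1 = 53.
Lower bound: ⌈53/11⌉ = 5 bins.
Also, 6 items each exceed 11/2, and no two of those can share a bin, so at least 6 bins are needed.
A packing using 6 bins:
  bin 1: 9 + 1 = 10
  bin 2: 8 + 3 = 11
  bin 3: 7 + 3 = 10
  bin 4: 7 + 3 = 10
  bin 5: 6 = 6
  bin 6: 6 = 6
This matches the lower bound, so 6 is optimal.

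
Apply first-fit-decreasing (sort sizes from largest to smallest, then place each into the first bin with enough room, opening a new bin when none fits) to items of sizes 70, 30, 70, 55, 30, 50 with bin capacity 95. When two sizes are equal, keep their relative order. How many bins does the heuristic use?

4

Sorted descending: 70, 70, 55, 50, 30, 30.
  70 → bin 1 (new)  [load 70/95]
  70 → bin 2 (new)  [load 70/95]
  55 → bin 3 (new)  [load 55/95]
  50 → bin 4 (new)  [load 50/95]
  30 → bin 3  [load 85/95]
  30 → bin 4  [load 80/95]
4 bins opened.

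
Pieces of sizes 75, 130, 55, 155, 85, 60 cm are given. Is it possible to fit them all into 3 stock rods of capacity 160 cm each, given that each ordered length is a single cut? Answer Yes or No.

Total = 560 cm; ⌈560/160⌉ = 4.
At least 4 stock rods are required, but only 3 are allowed.

No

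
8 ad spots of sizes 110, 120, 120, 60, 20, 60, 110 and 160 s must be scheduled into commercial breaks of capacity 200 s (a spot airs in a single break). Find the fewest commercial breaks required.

5

Total = 160 + 120 + 120 + 110 + 110 + 60 + 60 + 20 = 760 s.
Lower bound: ⌈760/200⌉ = 4 commercial breaks.
Also, 5 ad spots each exceed 100 s, and no two of those can share a break, so at least 5 commercial breaks are needed.
A packing using 5 commercial breaks:
  break 1: 160 + 20 = 180
  break 2: 120 + 60 = 180
  break 3: 120 + 60 = 180
  break 4: 110 = 110
  break 5: 110 = 110
This matches the lower bound, so 5 is optimal.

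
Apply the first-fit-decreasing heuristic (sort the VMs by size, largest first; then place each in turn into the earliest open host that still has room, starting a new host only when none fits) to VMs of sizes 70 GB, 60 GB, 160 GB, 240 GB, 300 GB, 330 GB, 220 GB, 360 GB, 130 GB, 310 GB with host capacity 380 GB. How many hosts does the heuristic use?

Sorted descending: 360, 330, 310, 300, 240, 220, 160, 130, 70, 60.
  360 → host 1 (new)  [load 360/380]
  330 → host 2 (new)  [load 330/380]
  310 → host 3 (new)  [load 310/380]
  300 → host 4 (new)  [load 300/380]
  240 → host 5 (new)  [load 240/380]
  220 → host 6 (new)  [load 220/380]
  160 → host 6  [load 380/380]
  130 → host 5  [load 370/380]
  70 → host 3  [load 380/380]
  60 → host 4  [load 360/380]
6 hosts opened.

6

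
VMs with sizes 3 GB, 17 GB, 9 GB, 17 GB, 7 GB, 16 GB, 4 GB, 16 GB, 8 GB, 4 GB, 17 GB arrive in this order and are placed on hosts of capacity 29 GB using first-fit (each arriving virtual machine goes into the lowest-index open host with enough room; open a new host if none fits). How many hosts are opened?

  3 → host 1 (new)  [load 3/29]
  17 → host 1  [load 20/29]
  9 → host 1  [load 29/29]
  17 → host 2 (new)  [load 17/29]
  7 → host 2  [load 24/29]
  16 → host 3 (new)  [load 16/29]
  4 → host 2  [load 28/29]
  16 → host 4 (new)  [load 16/29]
  8 → host 3  [load 24/29]
  4 → host 3  [load 28/29]
  17 → host 5 (new)  [load 17/29]
5 hosts opened.

5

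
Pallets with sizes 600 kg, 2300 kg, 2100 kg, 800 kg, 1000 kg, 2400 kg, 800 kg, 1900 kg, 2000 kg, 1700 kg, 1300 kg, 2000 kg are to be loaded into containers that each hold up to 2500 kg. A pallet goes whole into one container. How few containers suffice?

9

Total = 2400 + 2300 + 2100 + 2000 + 2000 + 1900 + 1700 + 1300 + 1000 + 800 + 800 + 600 = 18900 kg.
Lower bound: ⌈18900/2500⌉ = 8 containers.
A packing using 9 containers:
  container 1: 2400 = 2400
  container 2: 2300 = 2300
  container 3: 2100 = 2100
  container 4: 2000 = 2000
  container 5: 2000 = 2000
  container 6: 1900 + 600 = 2500
  container 7: 1700 + 800 = 2500
  container 8: 1300 + 1000 = 2300
  container 9: 800 = 800
No arrangement into 8 containers stays within capacity, so 9 is optimal.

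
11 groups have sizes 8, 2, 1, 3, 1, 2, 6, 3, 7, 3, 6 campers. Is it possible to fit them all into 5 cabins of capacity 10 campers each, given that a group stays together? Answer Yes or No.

A valid assignment using 5 cabins:
  cabin 1: 8 + 2 = 10
  cabin 2: 7 + 3 = 10
  cabin 3: 6 + 3 + 1 = 10
  cabin 4: 6 + 3 + 1 = 10
  cabin 5: 2 = 2
Every load is within 10 campers, so 5 cabins suffice.

Yes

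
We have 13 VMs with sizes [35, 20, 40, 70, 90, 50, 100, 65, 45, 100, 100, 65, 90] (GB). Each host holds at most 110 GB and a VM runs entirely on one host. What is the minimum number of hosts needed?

9

Total = 100 + 100 + 100 + 90 + 90 + 70 + 65 + 65 + 50 + 45 + 40 + 35 + 20 = 870 GB.
Lower bound: ⌈870/110⌉ = 8 hosts.
A packing using 9 hosts:
  host 1: 100 = 100
  host 2: 100 = 100
  host 3: 100 = 100
  host 4: 90 + 20 = 110
  host 5: 90 = 90
  host 6: 70 + 40 = 110
  host 7: 65 + 45 = 110
  host 8: 65 + 35 = 100
  host 9: 50 = 50
No arrangement into 8 hosts stays within capacity, so 9 is optimal.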